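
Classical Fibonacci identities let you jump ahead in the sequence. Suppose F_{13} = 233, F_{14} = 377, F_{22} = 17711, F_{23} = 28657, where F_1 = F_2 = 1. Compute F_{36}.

By the addition formula F_{m+n} = F_m F_{n+1} + F_{m−1} F_n with m=14, n=22: F_{36} = 377·28657 + 233·17711 = 10803689 + 4126663 = 14930352.

14930352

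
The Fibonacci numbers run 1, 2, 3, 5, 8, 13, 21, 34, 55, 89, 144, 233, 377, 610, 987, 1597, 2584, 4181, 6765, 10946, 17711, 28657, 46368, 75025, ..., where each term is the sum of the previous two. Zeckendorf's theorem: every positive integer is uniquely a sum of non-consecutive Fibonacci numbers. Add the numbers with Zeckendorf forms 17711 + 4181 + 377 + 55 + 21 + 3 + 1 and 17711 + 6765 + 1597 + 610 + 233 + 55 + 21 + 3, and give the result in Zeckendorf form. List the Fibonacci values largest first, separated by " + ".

46368 + 2584 + 377 + 13 + 2

The two numbers are 22349 and 26995, so their sum is 49344.
Greedy algorithm:
subtract 46368 from 49344: 2976 remains
subtract 2584 from 2976: 392 remains
subtract 377 from 392: 15 remains
subtract 13 from 15: 2 remains
subtract 2 from 2: 0 remains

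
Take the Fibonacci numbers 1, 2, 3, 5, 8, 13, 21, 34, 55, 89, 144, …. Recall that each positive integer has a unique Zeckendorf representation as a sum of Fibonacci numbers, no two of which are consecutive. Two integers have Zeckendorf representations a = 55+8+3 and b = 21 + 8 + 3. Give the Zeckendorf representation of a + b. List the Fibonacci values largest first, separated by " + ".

The two numbers are 66 and 32, so their sum is 98.
Repeatedly subtract the largest Fibonacci number that fits:
98 − 89 = 9
9 − 8 = 1
1 − 1 = 0

89 + 8 + 1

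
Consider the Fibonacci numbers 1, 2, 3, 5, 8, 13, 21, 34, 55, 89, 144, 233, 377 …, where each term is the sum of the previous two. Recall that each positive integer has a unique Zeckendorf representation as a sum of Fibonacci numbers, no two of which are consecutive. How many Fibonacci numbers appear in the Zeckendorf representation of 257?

3

largest Fibonacci ≤ 257 is 233; 257 − 233 = 24
largest Fibonacci ≤ 24 is 21; 24 − 21 = 3
largest Fibonacci ≤ 3 is 3; 3 − 3 = 0
257 = 233 + 21 + 3, which has 3 terms.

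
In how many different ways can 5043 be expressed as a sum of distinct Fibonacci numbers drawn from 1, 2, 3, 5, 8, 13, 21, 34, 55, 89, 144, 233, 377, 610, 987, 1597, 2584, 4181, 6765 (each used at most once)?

Starting from the Zeckendorf form and repeatedly splitting a term F_k into F_{k−1} + F_{k−2} (when neither is already used) reaches every representation.
5043 = 4181+610+233+13+5+1 = 4181+610+233+13+3+2+1 = 4181+610+144+89+13+5+1 = 4181+610+233+8+5+3+2+1 = … (37 more), for 41 in all.

41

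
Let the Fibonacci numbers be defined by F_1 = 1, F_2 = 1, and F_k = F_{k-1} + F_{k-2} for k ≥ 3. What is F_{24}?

Iterating the recurrence up to F_{16} = 987 and F_{15} = 610:
F_{17} = F_{16} + F_{15} = 987 + 610 = 1597
F_{18} = F_{17} + F_{16} = 1597 + 987 = 2584
F_{19} = F_{18} + F_{17} = 2584 + 1597 = 4181
F_{20} = F_{19} + F_{18} = 4181 + 2584 = 6765
F_{21} = F_{20} + F_{19} = 6765 + 4181 = 10946
F_{22} = F_{21} + F_{20} = 10946 + 6765 = 17711
F_{23} = F_{22} + F_{21} = 17711 + 10946 = 28657
F_{24} = F_{23} + F_{22} = 28657 + 17711 = 46368

46368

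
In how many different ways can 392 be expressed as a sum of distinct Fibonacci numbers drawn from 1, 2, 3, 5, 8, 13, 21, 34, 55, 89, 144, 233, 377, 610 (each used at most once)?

392 = 377+13+2 = 377+8+5+2 = 233+144+13+2 = … (5 more), for 8 in all.

8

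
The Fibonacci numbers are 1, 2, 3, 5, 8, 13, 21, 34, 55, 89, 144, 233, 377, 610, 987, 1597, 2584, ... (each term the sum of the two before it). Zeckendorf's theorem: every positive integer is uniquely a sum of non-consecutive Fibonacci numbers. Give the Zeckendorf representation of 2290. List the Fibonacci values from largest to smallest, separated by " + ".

2290 − 1597 = 693
693 − 610 = 83
83 − 55 = 28
28 − 21 = 7
7 − 5 = 2
2 − 2 = 0
So 2290 = 1597 + 610 + 55 + 21 + 5 + 2, with no two terms consecutive in the sequence.

1597 + 610 + 55 + 21 + 5 + 2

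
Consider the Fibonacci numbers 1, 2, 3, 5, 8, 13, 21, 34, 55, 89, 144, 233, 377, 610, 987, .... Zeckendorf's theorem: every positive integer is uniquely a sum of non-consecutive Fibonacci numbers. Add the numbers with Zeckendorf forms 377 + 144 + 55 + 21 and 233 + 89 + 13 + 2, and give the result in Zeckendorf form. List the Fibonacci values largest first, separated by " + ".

610 + 233 + 89 + 2

The two numbers are 597 and 337, so their sum is 934.
largest Fibonacci ≤ 934 is 610; 934 − 610 = 324
largest Fibonacci ≤ 324 is 233; 324 − 233 = 91
largest Fibonacci ≤ 91 is 89; 91 − 89 = 2
largest Fibonacci ≤ 2 is 2; 2 − 2 = 0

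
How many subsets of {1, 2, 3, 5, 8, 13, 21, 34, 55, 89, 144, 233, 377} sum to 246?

246 = 233+13 = 233+8+5 = 144+89+13 = 233+8+3+2 = 144+89+8+5 = … (6 more), for 11 in all.

11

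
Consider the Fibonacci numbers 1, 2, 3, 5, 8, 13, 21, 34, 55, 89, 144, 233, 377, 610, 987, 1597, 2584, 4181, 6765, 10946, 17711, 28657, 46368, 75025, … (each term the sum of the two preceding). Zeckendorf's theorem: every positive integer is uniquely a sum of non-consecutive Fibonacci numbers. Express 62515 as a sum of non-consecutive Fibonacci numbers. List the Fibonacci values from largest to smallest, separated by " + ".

46368 ≤ 62515 < 75025, so take 46368; remainder 16147
10946 ≤ 16147 < 17711, so take 10946; remainder 5201
4181 ≤ 5201 < 6765, so take 4181; remainder 1020
987 ≤ 1020 < 1597, so take 987; remainder 33
21 ≤ 33 < 34, so take 21; remainder 12
8 ≤ 12 < 13, so take 8; remainder 4
3 ≤ 4 < 5, so take 3; remainder 1
1 ≤ 1 < 2, so take 1; remainder 0
So 62515 = 46368 + 10946 + 4181 + 987 + 21 + 8 + 3 + 1, with no two terms consecutive in the sequence.

46368 + 10946 + 4181 + 987 + 21 + 8 + 3 + 1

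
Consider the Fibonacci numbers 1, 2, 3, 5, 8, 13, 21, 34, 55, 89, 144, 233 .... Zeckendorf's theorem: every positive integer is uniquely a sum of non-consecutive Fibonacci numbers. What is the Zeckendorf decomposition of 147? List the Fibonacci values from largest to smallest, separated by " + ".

144 + 3

144 ≤ 147 < 233, so take 144; remainder 3
3 ≤ 3 < 5, so take 3; remainder 0
So 147 = 144 + 3, with no two terms consecutive in the sequence.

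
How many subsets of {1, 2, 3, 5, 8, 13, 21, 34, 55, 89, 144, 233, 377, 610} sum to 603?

10

Each representation comes from the Zeckendorf form by replacing some F_k with F_{k−1} + F_{k−2} where possible.
603 = 377+144+55+21+5+1 = 377+144+55+21+3+2+1 = 377+144+55+13+8+5+1 = … (7 more), for 10 in all.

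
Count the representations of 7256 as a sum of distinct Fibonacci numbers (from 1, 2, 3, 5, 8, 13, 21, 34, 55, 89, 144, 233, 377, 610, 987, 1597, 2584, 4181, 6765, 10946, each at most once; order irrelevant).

Each representation comes from the Zeckendorf form by replacing some F_k with F_{k−1} + F_{k−2} where possible.
7256 = 6765+377+89+21+3+1 = 6765+377+89+13+8+3+1 = 6765+377+55+34+21+3+1 = 6765+233+144+89+21+3+1 = 4181+2584+377+89+21+3+1 = … (23 more), for 28 in all.

28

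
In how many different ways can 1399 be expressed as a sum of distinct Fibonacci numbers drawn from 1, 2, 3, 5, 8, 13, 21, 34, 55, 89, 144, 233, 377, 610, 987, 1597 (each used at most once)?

1399 = 987+377+34+1 = 987+377+21+13+1 = 987+233+144+34+1 = … (17 more), for 20 in all.

20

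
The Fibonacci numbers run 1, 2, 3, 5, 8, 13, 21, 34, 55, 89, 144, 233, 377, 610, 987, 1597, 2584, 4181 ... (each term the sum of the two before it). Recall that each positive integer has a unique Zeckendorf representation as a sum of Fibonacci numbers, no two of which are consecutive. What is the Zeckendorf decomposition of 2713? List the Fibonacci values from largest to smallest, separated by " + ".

2584 ≤ 2713 < 4181, so take 2584; remainder 129
89 ≤ 129 < 144, so take 89; remainder 40
34 ≤ 40 < 55, so take 34; remainder 6
5 ≤ 6 < 8, so take 5; remainder 1
1 ≤ 1 < 2, so take 1; remainder 0
So 2713 = 2584 + 89 + 34 + 5 + 1, with no two terms consecutive in the sequence.

2584 + 89 + 34 + 5 + 1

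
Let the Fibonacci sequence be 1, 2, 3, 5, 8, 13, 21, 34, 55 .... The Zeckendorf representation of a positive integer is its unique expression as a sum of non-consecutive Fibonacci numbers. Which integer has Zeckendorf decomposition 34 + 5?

34 + 5 = 39.

39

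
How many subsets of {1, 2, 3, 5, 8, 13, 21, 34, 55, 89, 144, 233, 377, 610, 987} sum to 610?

610 = 610 = 377+233 = 377+144+89 = … (4 more), for 7 in all.

7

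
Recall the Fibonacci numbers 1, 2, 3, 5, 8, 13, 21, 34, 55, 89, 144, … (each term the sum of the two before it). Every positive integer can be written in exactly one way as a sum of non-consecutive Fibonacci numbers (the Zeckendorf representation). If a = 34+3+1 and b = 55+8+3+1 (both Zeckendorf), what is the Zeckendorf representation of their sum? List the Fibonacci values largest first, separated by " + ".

The two numbers are 38 and 67, so their sum is 105.
Greedily peel off the largest Fibonacci term at each step:
105: greatest Fibonacci not exceeding it is 89, leaving 16
16: greatest Fibonacci not exceeding it is 13, leaving 3
3: greatest Fibonacci not exceeding it is 3, leaving 0

89 + 13 + 3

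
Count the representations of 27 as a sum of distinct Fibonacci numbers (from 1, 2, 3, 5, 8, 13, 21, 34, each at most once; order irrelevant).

Starting from the Zeckendorf form and repeatedly splitting a term F_k into F_{k−1} + F_{k−2} (when neither is already used) reaches every representation.
27 = 21+5+1 = 21+3+2+1 = 13+8+5+1 = … (1 more), for 4 in all.

4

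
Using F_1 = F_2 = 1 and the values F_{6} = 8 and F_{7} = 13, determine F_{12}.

144

By the doubling identity F_{2k} = F_k(2F_{k+1} − F_k): F_{12} = 8·(2·13 − 8) = 8·18 = 144.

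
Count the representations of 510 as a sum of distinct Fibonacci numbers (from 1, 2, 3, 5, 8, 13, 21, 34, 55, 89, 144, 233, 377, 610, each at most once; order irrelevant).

12

510 = 377+89+34+8+2 = 377+89+34+5+3+2 = 377+89+21+13+8+2 = 233+144+89+34+8+2 = 377+89+21+13+5+3+2 = … (7 more), for 12 in all.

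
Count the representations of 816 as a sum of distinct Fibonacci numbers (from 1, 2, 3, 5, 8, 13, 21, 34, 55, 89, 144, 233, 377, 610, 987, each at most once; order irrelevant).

Each representation comes from the Zeckendorf form by replacing some F_k with F_{k−1} + F_{k−2} where possible.
816 = 610+144+55+5+2 = 610+144+34+21+5+2 = 377+233+144+55+5+2 = 610+144+34+13+8+5+2 = … (6 more), for 10 in all.

10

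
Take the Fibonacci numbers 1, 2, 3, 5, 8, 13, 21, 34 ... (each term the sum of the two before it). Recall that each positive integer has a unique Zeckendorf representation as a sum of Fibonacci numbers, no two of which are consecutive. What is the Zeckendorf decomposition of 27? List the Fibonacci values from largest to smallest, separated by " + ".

largest Fibonacci ≤ 27 is 21; 27 − 21 = 6
largest Fibonacci ≤ 6 is 5; 6 − 5 = 1
largest Fibonacci ≤ 1 is 1; 1 − 1 = 0
So 27 = 21 + 5 + 1, with no two terms consecutive in the sequence.

21 + 5 + 1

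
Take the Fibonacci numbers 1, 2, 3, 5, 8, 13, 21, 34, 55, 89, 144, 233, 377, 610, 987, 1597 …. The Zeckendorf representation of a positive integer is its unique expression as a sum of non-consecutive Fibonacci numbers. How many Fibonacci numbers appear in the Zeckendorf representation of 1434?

Greedy algorithm:
take 987 (≤ 1434); 1434 − 987 = 447
take 377 (≤ 447); 447 − 377 = 70
take 55 (≤ 70); 70 − 55 = 15
take 13 (≤ 15); 15 − 13 = 2
take 2 (≤ 2); 2 − 2 = 0
1434 = 987 + 377 + 55 + 13 + 2, which has 5 terms.

5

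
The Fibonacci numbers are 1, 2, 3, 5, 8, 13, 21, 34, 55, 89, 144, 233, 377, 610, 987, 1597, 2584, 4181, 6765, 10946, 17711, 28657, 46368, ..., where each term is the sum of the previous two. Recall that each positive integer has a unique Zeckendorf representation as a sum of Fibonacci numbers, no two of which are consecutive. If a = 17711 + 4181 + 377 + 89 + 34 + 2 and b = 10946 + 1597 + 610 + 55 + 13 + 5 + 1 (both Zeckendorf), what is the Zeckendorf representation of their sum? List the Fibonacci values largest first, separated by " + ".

The two numbers are 22394 and 13227, so their sum is 35621.
Repeatedly subtract the largest Fibonacci number that fits:
35621: greatest Fibonacci not exceeding it is 28657, leaving 6964
6964: greatest Fibonacci not exceeding it is 6765, leaving 199
199: greatest Fibonacci not exceeding it is 144, leaving 55
55: greatest Fibonacci not exceeding it is 55, leaving 0

28657 + 6765 + 144 + 55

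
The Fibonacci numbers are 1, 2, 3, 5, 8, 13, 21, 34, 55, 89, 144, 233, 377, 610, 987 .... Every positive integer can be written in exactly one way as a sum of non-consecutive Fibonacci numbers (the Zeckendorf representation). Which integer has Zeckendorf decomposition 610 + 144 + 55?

809

610 + 144 + 55 = 809.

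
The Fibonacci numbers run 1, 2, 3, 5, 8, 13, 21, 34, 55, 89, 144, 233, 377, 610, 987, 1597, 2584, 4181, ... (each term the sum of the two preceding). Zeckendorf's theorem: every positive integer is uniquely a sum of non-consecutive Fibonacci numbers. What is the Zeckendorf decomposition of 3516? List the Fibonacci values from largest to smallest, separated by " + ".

Greedy algorithm:
take 2584 (≤ 3516); 3516 − 2584 = 932
take 610 (≤ 932); 932 − 610 = 322
take 233 (≤ 322); 322 − 233 = 89
take 89 (≤ 89); 89 − 89 = 0
So 3516 = 2584 + 610 + 233 + 89, with no two terms consecutive in the sequence.

2584 + 610 + 233 + 89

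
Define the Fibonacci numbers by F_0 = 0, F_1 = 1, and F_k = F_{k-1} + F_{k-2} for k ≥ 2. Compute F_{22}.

17711

Iterating the recurrence up to F_{17} = 1597 and F_{16} = 987:
F_{18} = F_{17} + F_{16} = 1597 + 987 = 2584
F_{19} = F_{18} + F_{17} = 2584 + 1597 = 4181
F_{20} = F_{19} + F_{18} = 4181 + 2584 = 6765
F_{21} = F_{20} + F_{19} = 6765 + 4181 = 10946
F_{22} = F_{21} + F_{20} = 10946 + 6765 = 17711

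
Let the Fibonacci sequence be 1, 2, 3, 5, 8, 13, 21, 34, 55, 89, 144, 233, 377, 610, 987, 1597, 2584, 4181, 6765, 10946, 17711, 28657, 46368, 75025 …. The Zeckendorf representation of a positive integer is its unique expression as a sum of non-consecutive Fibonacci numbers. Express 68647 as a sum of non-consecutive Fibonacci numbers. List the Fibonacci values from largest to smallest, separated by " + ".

46368 + 17711 + 4181 + 377 + 8 + 2

subtract 46368 from 68647: 22279 remains
subtract 17711 from 22279: 4568 remains
subtract 4181 from 4568: 387 remains
subtract 377 from 387: 10 remains
subtract 8 from 10: 2 remains
subtract 2 from 2: 0 remains
So 68647 = 46368 + 17711 + 4181 + 377 + 8 + 2, with no two terms consecutive in the sequence.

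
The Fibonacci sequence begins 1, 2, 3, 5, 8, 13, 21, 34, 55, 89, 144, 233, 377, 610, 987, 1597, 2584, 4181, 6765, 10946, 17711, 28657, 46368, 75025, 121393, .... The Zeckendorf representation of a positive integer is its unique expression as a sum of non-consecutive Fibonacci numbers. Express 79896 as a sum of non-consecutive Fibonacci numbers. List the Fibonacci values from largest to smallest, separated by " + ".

Greedy algorithm:
subtract 75025 from 79896: 4871 remains
subtract 4181 from 4871: 690 remains
subtract 610 from 690: 80 remains
subtract 55 from 80: 25 remains
subtract 21 from 25: 4 remains
subtract 3 from 4: 1 remains
subtract 1 from 1: 0 remains
So 79896 = 75025 + 4181 + 610 + 55 + 21 + 3 + 1, with no two terms consecutive in the sequence.

75025 + 4181 + 610 + 55 + 21 + 3 + 1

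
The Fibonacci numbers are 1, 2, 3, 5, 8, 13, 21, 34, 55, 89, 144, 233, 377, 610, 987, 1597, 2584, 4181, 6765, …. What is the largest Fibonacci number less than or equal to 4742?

4181

4181 ≤ 4742 < 6765, so the largest Fibonacci number not exceeding 4742 is 4181.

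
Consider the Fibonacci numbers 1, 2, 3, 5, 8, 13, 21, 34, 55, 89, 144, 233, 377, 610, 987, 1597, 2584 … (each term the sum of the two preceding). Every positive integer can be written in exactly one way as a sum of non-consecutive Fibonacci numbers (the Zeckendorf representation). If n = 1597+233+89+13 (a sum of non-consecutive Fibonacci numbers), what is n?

1597+233+89+13 = 1932.

1932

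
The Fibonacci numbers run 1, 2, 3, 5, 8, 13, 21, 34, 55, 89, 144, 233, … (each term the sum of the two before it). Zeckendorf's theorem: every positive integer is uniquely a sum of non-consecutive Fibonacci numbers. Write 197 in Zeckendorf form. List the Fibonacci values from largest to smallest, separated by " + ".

144 + 34 + 13 + 5 + 1

144 ≤ 197 < 233, so take 144; remainder 53
34 ≤ 53 < 55, so take 34; remainder 19
13 ≤ 19 < 21, so take 13; remainder 6
5 ≤ 6 < 8, so take 5; remainder 1
1 ≤ 1 < 2, so take 1; remainder 0
So 197 = 144 + 34 + 13 + 5 + 1, with no two terms consecutive in the sequence.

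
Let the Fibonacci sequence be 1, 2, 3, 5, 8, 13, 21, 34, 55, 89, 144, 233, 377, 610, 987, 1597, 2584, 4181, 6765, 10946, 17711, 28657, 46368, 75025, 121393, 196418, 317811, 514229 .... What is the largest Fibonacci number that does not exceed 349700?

317811 ≤ 349700 < 514229, so the largest Fibonacci number not exceeding 349700 is 317811.

317811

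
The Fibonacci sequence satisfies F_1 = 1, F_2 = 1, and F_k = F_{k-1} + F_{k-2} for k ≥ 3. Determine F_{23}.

28657

Iterating the recurrence up to F_{15} = 610 and F_{14} = 377:
F_{16} = F_{15} + F_{14} = 610 + 377 = 987
F_{17} = F_{16} + F_{15} = 987 + 610 = 1597
F_{18} = F_{17} + F_{16} = 1597 + 987 = 2584
F_{19} = F_{18} + F_{17} = 2584 + 1597 = 4181
F_{20} = F_{19} + F_{18} = 4181 + 2584 = 6765
F_{21} = F_{20} + F_{19} = 6765 + 4181 = 10946
F_{22} = F_{21} + F_{20} = 10946 + 6765 = 17711
F_{23} = F_{22} + F_{21} = 17711 + 10946 = 28657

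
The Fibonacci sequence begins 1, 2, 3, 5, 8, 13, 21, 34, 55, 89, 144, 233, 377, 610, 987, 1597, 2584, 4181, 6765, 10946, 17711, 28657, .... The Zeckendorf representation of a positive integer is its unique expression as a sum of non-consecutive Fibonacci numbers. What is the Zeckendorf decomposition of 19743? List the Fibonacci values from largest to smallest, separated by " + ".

17711 ≤ 19743 < 28657, so take 17711; remainder 2032
1597 ≤ 2032 < 2584, so take 1597; remainder 435
377 ≤ 435 < 610, so take 377; remainder 58
55 ≤ 58 < 89, so take 55; remainder 3
3 ≤ 3 < 5, so take 3; remainder 0
So 19743 = 17711 + 1597 + 377 + 55 + 3, with no two terms consecutive in the sequence.

17711 + 1597 + 377 + 55 + 3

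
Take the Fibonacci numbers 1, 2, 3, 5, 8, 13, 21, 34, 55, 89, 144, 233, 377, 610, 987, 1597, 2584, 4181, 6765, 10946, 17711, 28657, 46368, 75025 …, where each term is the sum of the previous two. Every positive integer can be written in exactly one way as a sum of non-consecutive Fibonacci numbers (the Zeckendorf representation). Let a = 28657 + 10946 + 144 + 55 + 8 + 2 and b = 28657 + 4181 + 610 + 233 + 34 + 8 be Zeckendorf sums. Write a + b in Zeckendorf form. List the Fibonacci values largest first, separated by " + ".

46368 + 17711 + 6765 + 2584 + 89 + 13 + 5

The two numbers are 39812 and 33723, so their sum is 73535.
Greedy algorithm:
largest Fibonacci ≤ 73535 is 46368; 73535 − 46368 = 27167
largest Fibonacci ≤ 27167 is 17711; 27167 − 17711 = 9456
largest Fibonacci ≤ 9456 is 6765; 9456 − 6765 = 2691
largest Fibonacci ≤ 2691 is 2584; 2691 − 2584 = 107
largest Fibonacci ≤ 107 is 89; 107 − 89 = 18
largest Fibonacci ≤ 18 is 13; 18 − 13 = 5
largest Fibonacci ≤ 5 is 5; 5 − 5 = 0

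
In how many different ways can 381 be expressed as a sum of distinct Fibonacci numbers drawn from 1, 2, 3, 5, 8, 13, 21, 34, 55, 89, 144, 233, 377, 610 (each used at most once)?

Each representation comes from the Zeckendorf form by replacing some F_k with F_{k−1} + F_{k−2} where possible.
381 = 377+3+1 = 233+144+3+1 = 233+89+55+3+1 = … (2 more), for 5 in all.

5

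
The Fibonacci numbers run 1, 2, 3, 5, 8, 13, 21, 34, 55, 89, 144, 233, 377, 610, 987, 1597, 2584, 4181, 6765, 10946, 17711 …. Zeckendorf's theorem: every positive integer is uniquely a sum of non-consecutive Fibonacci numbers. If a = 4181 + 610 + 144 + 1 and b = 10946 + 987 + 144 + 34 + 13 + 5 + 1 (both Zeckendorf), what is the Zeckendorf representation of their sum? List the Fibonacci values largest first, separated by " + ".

10946 + 4181 + 1597 + 233 + 89 + 13 + 5 + 2

The two numbers are 4936 and 12130, so their sum is 17066.
subtract 10946 from 17066: 6120 remains
subtract 4181 from 6120: 1939 remains
subtract 1597 from 1939: 342 remains
subtract 233 from 342: 109 remains
subtract 89 from 109: 20 remains
subtract 13 from 20: 7 remains
subtract 5 from 7: 2 remains
subtract 2 from 2: 0 remains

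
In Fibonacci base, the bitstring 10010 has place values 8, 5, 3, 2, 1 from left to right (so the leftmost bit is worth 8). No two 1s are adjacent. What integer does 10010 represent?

10

Summing the place values of the 1 bits: 8 + 2 = 10.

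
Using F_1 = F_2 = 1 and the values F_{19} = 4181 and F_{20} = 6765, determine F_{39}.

63245986

By F_{2k+1} = F_k² + F_{k+1}²: F_{39} = 4181² + 6765² = 17480761 + 45765225 = 63245986.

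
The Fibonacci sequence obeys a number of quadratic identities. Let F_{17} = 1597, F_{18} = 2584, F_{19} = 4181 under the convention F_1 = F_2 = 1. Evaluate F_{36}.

14930352

By the addition formula F_{m+n} = F_m F_{n+1} + F_{m−1} F_n with m=19, n=17: F_{36} = 4181·2584 + 2584·1597 = 10803704 + 4126648 = 14930352.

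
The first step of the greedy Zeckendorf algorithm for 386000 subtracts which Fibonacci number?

317811

317811 ≤ 386000 < 514229, so the largest Fibonacci number not exceeding 386000 is 317811.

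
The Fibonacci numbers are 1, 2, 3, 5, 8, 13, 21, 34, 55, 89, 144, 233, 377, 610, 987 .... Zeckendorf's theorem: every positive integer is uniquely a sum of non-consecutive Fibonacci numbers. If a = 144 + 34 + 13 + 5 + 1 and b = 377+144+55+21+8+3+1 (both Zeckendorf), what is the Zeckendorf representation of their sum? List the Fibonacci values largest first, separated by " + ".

610 + 144 + 34 + 13 + 5

The two numbers are 197 and 609, so their sum is 806.
largest Fibonacci ≤ 806 is 610; 806 − 610 = 196
largest Fibonacci ≤ 196 is 144; 196 − 144 = 52
largest Fibonacci ≤ 52 is 34; 52 − 34 = 18
largest Fibonacci ≤ 18 is 13; 18 − 13 = 5
largest Fibonacci ≤ 5 is 5; 5 − 5 = 0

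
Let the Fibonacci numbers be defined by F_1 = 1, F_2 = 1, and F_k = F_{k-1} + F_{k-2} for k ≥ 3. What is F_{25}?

Iterating the recurrence up to F_{18} = 2584 and F_{17} = 1597:
F_{19} = F_{18} + F_{17} = 2584 + 1597 = 4181
F_{20} = F_{19} + F_{18} = 4181 + 2584 = 6765
F_{21} = F_{20} + F_{19} = 6765 + 4181 = 10946
F_{22} = F_{21} + F_{20} = 10946 + 6765 = 17711
F_{23} = F_{22} + F_{21} = 17711 + 10946 = 28657
F_{24} = F_{23} + F_{22} = 28657 + 17711 = 46368
F_{25} = F_{24} + F_{23} = 46368 + 28657 = 75025

75025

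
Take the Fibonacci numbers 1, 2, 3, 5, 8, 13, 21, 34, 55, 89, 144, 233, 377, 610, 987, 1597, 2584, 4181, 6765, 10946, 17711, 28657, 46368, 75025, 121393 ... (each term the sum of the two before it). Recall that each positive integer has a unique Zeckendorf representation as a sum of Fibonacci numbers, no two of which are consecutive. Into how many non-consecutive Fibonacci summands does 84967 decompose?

Greedy algorithm:
subtract 75025 from 84967: 9942 remains
subtract 6765 from 9942: 3177 remains
subtract 2584 from 3177: 593 remains
subtract 377 from 593: 216 remains
subtract 144 from 216: 72 remains
subtract 55 from 72: 17 remains
subtract 13 from 17: 4 remains
subtract 3 from 4: 1 remains
subtract 1 from 1: 0 remains
84967 = 75025 + 6765 + 2584 + 377 + 144 + 55 + 13 + 3 + 1, which has 9 terms.

9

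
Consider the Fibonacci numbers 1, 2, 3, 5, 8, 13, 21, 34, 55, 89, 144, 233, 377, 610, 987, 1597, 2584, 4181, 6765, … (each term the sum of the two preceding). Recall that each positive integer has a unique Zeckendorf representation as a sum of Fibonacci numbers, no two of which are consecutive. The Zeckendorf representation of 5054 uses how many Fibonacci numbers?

take 4181 (≤ 5054); 5054 − 4181 = 873
take 610 (≤ 873); 873 − 610 = 263
take 233 (≤ 263); 263 − 233 = 30
take 21 (≤ 30); 30 − 21 = 9
take 8 (≤ 9); 9 − 8 = 1
take 1 (≤ 1); 1 − 1 = 0
5054 = 4181 + 610 + 233 + 21 + 8 + 1, which has 6 terms.

6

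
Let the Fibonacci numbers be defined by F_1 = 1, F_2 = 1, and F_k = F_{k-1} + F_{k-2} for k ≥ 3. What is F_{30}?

Iterating the recurrence up to F_{26} = 121393 and F_{25} = 75025:
F_{27} = F_{26} + F_{25} = 121393 + 75025 = 196418
F_{28} = F_{27} + F_{26} = 196418 + 121393 = 317811
F_{29} = F_{28} + F_{27} = 317811 + 196418 = 514229
F_{30} = F_{29} + F_{28} = 514229 + 317811 = 832040

832040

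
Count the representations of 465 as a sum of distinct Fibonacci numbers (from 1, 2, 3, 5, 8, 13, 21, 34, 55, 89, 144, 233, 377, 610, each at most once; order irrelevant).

2

465 = 377+55+21+8+3+1 = 233+144+55+21+8+3+1 — 2 representations.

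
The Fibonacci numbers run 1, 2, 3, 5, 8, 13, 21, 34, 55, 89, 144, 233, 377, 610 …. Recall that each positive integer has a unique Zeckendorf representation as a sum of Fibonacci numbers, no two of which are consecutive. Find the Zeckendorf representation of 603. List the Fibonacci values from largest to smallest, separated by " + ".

603 − 377 = 226
226 − 144 = 82
82 − 55 = 27
27 − 21 = 6
6 − 5 = 1
1 − 1 = 0
So 603 = 377 + 144 + 55 + 21 + 5 + 1, with no two terms consecutive in the sequence.

377 + 144 + 55 + 21 + 5 + 1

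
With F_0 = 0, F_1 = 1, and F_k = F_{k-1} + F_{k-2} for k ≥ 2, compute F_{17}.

Iterating the recurrence up to F_{10} = 55 and F_{9} = 34:
F_{11} = F_{10} + F_{9} = 55 + 34 = 89
F_{12} = F_{11} + F_{10} = 89 + 55 = 144
F_{13} = F_{12} + F_{11} = 144 + 89 = 233
F_{14} = F_{13} + F_{12} = 233 + 144 = 377
F_{15} = F_{14} + F_{13} = 377 + 233 = 610
F_{16} = F_{15} + F_{14} = 610 + 377 = 987
F_{17} = F_{16} + F_{15} = 987 + 610 = 1597

1597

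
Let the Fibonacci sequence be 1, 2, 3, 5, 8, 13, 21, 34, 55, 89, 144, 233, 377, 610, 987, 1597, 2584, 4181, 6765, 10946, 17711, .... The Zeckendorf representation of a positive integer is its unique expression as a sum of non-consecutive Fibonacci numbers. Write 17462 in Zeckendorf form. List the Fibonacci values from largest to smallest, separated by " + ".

Greedy algorithm:
take 10946 (≤ 17462); 17462 − 10946 = 6516
take 4181 (≤ 6516); 6516 − 4181 = 2335
take 1597 (≤ 2335); 2335 − 1597 = 738
take 610 (≤ 738); 738 − 610 = 128
take 89 (≤ 128); 128 − 89 = 39
take 34 (≤ 39); 39 − 34 = 5
take 5 (≤ 5); 5 − 5 = 0
So 17462 = 10946 + 4181 + 1597 + 610 + 89 + 34 + 5, with no two terms consecutive in the sequence.

10946 + 4181 + 1597 + 610 + 89 + 34 + 5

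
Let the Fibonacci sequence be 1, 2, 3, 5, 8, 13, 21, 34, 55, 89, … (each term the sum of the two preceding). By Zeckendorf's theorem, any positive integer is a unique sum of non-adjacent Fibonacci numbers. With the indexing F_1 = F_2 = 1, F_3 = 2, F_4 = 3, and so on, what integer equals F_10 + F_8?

F_10 + F_8 = 55 + 21 = 76.

76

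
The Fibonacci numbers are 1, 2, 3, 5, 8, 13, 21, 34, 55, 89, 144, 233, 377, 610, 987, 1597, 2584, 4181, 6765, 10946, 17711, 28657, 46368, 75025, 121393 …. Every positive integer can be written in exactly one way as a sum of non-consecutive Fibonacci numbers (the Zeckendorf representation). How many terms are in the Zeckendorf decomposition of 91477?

Repeatedly subtract the largest Fibonacci number that fits:
91477: greatest Fibonacci not exceeding it is 75025, leaving 16452
16452: greatest Fibonacci not exceeding it is 10946, leaving 5506
5506: greatest Fibonacci not exceeding it is 4181, leaving 1325
1325: greatest Fibonacci not exceeding it is 987, leaving 338
338: greatest Fibonacci not exceeding it is 233, leaving 105
105: greatest Fibonacci not exceeding it is 89, leaving 16
16: greatest Fibonacci not exceeding it is 13, leaving 3
3: greatest Fibonacci not exceeding it is 3, leaving 0
91477 = 75025 + 10946 + 4181 + 987 + 233 + 89 + 13 + 3, which has 8 terms.

8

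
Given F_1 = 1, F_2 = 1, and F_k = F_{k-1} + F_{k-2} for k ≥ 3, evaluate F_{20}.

6765

Iterating the recurrence up to F_{12} = 144 and F_{11} = 89:
F_{13} = F_{12} + F_{11} = 144 + 89 = 233
F_{14} = F_{13} + F_{12} = 233 + 144 = 377
F_{15} = F_{14} + F_{13} = 377 + 233 = 610
F_{16} = F_{15} + F_{14} = 610 + 377 = 987
F_{17} = F_{16} + F_{15} = 987 + 610 = 1597
F_{18} = F_{17} + F_{16} = 1597 + 987 = 2584
F_{19} = F_{18} + F_{17} = 2584 + 1597 = 4181
F_{20} = F_{19} + F_{18} = 4181 + 2584 = 6765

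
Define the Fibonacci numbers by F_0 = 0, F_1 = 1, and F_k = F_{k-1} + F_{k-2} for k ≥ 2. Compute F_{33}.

3524578

Iterating the recurrence up to F_{28} = 317811 and F_{27} = 196418:
F_{29} = F_{28} + F_{27} = 317811 + 196418 = 514229
F_{30} = F_{29} + F_{28} = 514229 + 317811 = 832040
F_{31} = F_{30} + F_{29} = 832040 + 514229 = 1346269
F_{32} = F_{31} + F_{30} = 1346269 + 832040 = 2178309
F_{33} = F_{32} + F_{31} = 2178309 + 1346269 = 3524578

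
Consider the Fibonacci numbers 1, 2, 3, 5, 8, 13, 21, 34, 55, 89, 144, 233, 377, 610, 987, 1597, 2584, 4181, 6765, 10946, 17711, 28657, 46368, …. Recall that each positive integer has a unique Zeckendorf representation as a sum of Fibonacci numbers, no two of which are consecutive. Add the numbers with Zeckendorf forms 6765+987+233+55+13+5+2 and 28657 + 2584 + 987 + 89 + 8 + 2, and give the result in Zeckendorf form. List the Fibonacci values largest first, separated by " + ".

28657 + 10946 + 610 + 144 + 21 + 8 + 1

The two numbers are 8060 and 32327, so their sum is 40387.
largest Fibonacci ≤ 40387 is 28657; 40387 − 28657 = 11730
largest Fibonacci ≤ 11730 is 10946; 11730 − 10946 = 784
largest Fibonacci ≤ 784 is 610; 784 − 610 = 174
largest Fibonacci ≤ 174 is 144; 174 − 144 = 30
largest Fibonacci ≤ 30 is 21; 30 − 21 = 9
largest Fibonacci ≤ 9 is 8; 9 − 8 = 1
largest Fibonacci ≤ 1 is 1; 1 − 1 = 0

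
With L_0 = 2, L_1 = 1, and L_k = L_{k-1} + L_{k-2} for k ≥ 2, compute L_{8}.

47

L_{2} = L_{1} + L_{0} = 1 + 2 = 3
L_{3} = L_{2} + L_{1} = 3 + 1 = 4
L_{4} = L_{3} + L_{2} = 4 + 3 = 7
L_{5} = L_{4} + L_{3} = 7 + 4 = 11
L_{6} = L_{5} + L_{4} = 11 + 7 = 18
L_{7} = L_{6} + L_{5} = 18 + 11 = 29
L_{8} = L_{7} + L_{6} = 29 + 18 = 47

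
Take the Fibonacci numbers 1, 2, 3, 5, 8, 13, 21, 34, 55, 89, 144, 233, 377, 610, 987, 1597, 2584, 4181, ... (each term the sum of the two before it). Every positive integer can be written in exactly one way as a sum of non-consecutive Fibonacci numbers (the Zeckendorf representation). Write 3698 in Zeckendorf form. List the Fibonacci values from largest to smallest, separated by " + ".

Repeatedly subtract the largest Fibonacci number that fits:
3698 − 2584 = 1114
1114 − 987 = 127
127 − 89 = 38
38 − 34 = 4
4 − 3 = 1
1 − 1 = 0
So 3698 = 2584 + 987 + 89 + 34 + 3 + 1, with no two terms consecutive in the sequence.

2584 + 987 + 89 + 34 + 3 + 1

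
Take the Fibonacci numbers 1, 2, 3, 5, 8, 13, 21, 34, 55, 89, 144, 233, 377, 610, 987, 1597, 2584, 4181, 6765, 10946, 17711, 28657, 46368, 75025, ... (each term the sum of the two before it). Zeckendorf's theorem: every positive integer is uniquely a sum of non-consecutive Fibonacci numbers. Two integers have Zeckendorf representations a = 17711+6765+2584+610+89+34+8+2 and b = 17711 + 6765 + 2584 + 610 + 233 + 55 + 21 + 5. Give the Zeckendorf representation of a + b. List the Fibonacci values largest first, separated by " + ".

46368 + 6765 + 2584 + 55 + 13 + 2

The two numbers are 27803 and 27984, so their sum is 55787.
take 46368 (≤ 55787); 55787 − 46368 = 9419
take 6765 (≤ 9419); 9419 − 6765 = 2654
take 2584 (≤ 2654); 2654 − 2584 = 70
take 55 (≤ 70); 70 − 55 = 15
take 13 (≤ 15); 15 − 13 = 2
take 2 (≤ 2); 2 − 2 = 0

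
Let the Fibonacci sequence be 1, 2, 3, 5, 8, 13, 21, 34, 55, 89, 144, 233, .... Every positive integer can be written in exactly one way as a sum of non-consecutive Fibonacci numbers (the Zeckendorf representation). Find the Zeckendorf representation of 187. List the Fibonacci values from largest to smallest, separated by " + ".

144 + 34 + 8 + 1

Greedy algorithm:
take 144 (≤ 187); 187 − 144 = 43
take 34 (≤ 43); 43 − 34 = 9
take 8 (≤ 9); 9 − 8 = 1
take 1 (≤ 1); 1 − 1 = 0
So 187 = 144 + 34 + 8 + 1, with no two terms consecutive in the sequence.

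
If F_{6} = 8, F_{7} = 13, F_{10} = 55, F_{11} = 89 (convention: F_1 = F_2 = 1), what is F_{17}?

1597

By the addition formula F_{m+n} = F_m F_{n+1} + F_{m−1} F_n with m=7, n=10: F_{17} = 13·89 + 8·55 = 1157 + 440 = 1597.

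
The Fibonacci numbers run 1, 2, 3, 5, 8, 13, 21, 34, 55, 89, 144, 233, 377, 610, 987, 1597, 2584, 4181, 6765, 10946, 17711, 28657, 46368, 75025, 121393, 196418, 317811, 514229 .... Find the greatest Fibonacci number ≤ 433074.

317811

317811 ≤ 433074 < 514229, so the largest Fibonacci number not exceeding 433074 is 317811.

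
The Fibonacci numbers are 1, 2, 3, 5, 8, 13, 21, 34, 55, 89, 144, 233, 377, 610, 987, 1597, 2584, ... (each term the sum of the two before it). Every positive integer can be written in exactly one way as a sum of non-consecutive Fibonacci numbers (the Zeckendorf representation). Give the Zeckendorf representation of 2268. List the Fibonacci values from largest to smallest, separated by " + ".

2268 − 1597 = 671
671 − 610 = 61
61 − 55 = 6
6 − 5 = 1
1 − 1 = 0
So 2268 = 1597 + 610 + 55 + 5 + 1, with no two terms consecutive in the sequence.

1597 + 610 + 55 + 5 + 1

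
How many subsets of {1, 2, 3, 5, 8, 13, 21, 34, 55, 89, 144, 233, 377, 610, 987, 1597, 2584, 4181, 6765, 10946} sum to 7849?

72

Starting from the Zeckendorf form and repeatedly splitting a term F_k into F_{k−1} + F_{k−2} (when neither is already used) reaches every representation.
7849 = 6765+987+89+8 = 6765+987+89+5+3 = 6765+987+55+34+8 = … (69 more), for 72 in all.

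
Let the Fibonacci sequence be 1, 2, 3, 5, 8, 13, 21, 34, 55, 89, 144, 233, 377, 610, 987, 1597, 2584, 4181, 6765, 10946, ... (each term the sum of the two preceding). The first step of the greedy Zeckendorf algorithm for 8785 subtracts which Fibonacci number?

6765 ≤ 8785 < 10946, so the largest Fibonacci number not exceeding 8785 is 6765.

6765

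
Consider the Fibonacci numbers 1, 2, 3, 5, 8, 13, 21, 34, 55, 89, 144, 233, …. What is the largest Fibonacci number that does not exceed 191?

144

144 ≤ 191 < 233, so the largest Fibonacci number not exceeding 191 is 144.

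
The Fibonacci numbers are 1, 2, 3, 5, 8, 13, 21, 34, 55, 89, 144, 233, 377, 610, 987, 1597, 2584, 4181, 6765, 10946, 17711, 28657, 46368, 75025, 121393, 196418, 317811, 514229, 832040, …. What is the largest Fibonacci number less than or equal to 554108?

514229 ≤ 554108 < 832040, so the largest Fibonacci number not exceeding 554108 is 514229.

514229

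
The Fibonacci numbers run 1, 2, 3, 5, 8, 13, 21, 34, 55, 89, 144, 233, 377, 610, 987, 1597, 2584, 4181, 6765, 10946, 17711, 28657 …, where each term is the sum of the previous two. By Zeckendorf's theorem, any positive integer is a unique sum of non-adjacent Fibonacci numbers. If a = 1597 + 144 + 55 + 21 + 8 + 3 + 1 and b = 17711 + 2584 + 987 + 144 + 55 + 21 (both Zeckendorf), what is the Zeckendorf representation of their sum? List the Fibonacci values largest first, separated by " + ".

The two numbers are 1829 and 21502, so their sum is 23331.
17711 ≤ 23331 < 28657, so take 17711; remainder 5620
4181 ≤ 5620 < 6765, so take 4181; remainder 1439
987 ≤ 1439 < 1597, so take 987; remainder 452
377 ≤ 452 < 610, so take 377; remainder 75
55 ≤ 75 < 89, so take 55; remainder 20
13 ≤ 20 < 21, so take 13; remainder 7
5 ≤ 7 < 8, so take 5; remainder 2
2 ≤ 2 < 3, so take 2; remainder 0

17711 + 4181 + 987 + 377 + 55 + 13 + 5 + 2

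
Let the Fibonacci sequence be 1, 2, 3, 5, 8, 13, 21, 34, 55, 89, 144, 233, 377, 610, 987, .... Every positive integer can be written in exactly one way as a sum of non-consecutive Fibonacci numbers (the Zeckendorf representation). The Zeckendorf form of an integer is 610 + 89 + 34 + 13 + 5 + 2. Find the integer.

610 + 89 + 34 + 13 + 5 + 2 = 753.

753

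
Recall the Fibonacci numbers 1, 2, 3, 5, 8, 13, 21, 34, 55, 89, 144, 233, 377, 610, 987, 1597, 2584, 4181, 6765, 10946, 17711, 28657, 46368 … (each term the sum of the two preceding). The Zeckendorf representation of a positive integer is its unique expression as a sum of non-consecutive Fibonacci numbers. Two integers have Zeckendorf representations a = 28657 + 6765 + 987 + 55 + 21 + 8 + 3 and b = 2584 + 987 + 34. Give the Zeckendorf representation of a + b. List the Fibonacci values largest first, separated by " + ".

The two numbers are 36496 and 3605, so their sum is 40101.
28657 ≤ 40101 < 46368, so take 28657; remainder 11444
10946 ≤ 11444 < 17711, so take 10946; remainder 498
377 ≤ 498 < 610, so take 377; remainder 121
89 ≤ 121 < 144, so take 89; remainder 32
21 ≤ 32 < 34, so take 21; remainder 11
8 ≤ 11 < 13, so take 8; remainder 3
3 ≤ 3 < 5, so take 3; remainder 0

28657 + 10946 + 377 + 89 + 21 + 8 + 3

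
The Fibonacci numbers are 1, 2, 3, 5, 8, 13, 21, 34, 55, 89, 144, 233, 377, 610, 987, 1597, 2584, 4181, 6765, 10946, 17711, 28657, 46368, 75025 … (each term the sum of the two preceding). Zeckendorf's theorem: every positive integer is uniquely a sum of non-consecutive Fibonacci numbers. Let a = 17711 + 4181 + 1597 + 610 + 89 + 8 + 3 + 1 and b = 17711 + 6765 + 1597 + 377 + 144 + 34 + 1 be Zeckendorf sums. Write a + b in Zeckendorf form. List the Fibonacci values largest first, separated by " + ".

46368 + 4181 + 233 + 34 + 13

The two numbers are 24200 and 26629, so their sum is 50829.
Repeatedly subtract the largest Fibonacci number that fits:
subtract 46368 from 50829: 4461 remains
subtract 4181 from 4461: 280 remains
subtract 233 from 280: 47 remains
subtract 34 from 47: 13 remains
subtract 13 from 13: 0 remains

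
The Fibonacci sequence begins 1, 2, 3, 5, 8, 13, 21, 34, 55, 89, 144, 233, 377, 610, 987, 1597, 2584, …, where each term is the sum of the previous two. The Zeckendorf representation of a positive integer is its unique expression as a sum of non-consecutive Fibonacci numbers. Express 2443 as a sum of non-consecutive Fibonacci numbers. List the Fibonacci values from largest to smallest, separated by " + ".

2443: greatest Fibonacci not exceeding it is 1597, leaving 846
846: greatest Fibonacci not exceeding it is 610, leaving 236
236: greatest Fibonacci not exceeding it is 233, leaving 3
3: greatest Fibonacci not exceeding it is 3, leaving 0
So 2443 = 1597 + 610 + 233 + 3, with no two terms consecutive in the sequence.

1597 + 610 + 233 + 3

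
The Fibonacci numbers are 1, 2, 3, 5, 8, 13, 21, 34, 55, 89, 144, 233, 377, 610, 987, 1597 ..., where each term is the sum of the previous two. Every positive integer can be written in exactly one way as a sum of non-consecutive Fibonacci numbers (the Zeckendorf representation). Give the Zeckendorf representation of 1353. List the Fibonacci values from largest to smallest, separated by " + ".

Greedily peel off the largest Fibonacci term at each step:
take 987 (≤ 1353); 1353 − 987 = 366
take 233 (≤ 366); 366 − 233 = 133
take 89 (≤ 133); 133 − 89 = 44
take 34 (≤ 44); 44 − 34 = 10
take 8 (≤ 10); 10 − 8 = 2
take 2 (≤ 2); 2 − 2 = 0
So 1353 = 987 + 233 + 89 + 34 + 8 + 2, with no two terms consecutive in the sequence.

987 + 233 + 89 + 34 + 8 + 2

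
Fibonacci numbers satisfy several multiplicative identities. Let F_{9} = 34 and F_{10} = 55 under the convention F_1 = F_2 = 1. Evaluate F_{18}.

2584

By the doubling identity F_{2k} = F_k(2F_{k+1} − F_k): F_{18} = 34·(2·55 − 34) = 34·76 = 2584.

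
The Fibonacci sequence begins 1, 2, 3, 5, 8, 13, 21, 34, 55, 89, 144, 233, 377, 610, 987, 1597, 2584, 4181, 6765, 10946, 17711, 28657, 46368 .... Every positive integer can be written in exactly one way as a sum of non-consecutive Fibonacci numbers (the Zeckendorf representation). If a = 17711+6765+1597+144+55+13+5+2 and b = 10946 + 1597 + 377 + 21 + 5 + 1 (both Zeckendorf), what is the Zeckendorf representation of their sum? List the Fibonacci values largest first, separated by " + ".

28657 + 6765 + 2584 + 987 + 233 + 13

The two numbers are 26292 and 12947, so their sum is 39239.
take 28657 (≤ 39239); 39239 − 28657 = 10582
take 6765 (≤ 10582); 10582 − 6765 = 3817
take 2584 (≤ 3817); 3817 − 2584 = 1233
take 987 (≤ 1233); 1233 − 987 = 246
take 233 (≤ 246); 246 − 233 = 13
take 13 (≤ 13); 13 − 13 = 0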